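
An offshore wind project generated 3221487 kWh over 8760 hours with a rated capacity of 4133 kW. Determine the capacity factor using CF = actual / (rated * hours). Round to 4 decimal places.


Capacity factor = actual output / maximum possible output
Maximum possible = rated * hours = 4133 * 8760 = 36205080 kWh
CF = 3221487 / 36205080
CF = 0.0890

0.0890


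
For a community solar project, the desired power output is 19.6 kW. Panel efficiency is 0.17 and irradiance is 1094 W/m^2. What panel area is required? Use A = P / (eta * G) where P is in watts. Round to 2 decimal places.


Convert target power to watts: P = 19.6 * 1000 = 19600.0 W
Compute denominator: eta * G = 0.17 * 1094 = 185.98
Required area A = P / (eta * G) = 19600.0 / 185.98
A = 105.39 m^2

105.39


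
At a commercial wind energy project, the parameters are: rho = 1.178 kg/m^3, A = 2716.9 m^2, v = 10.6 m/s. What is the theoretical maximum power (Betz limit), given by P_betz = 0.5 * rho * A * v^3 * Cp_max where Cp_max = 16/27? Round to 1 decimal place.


The Betz coefficient Cp_max = 16/27 = 0.5926
v^3 = 10.6^3 = 1191.016
P_betz = 0.5 * rho * A * v^3 * Cp_max
P_betz = 0.5 * 1.178 * 2716.9 * 1191.016 * 0.5926
P_betz = 1129439.0 W

1129439.0


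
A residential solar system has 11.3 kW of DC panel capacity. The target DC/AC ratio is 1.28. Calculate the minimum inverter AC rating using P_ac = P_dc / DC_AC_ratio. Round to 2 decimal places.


The inverter AC capacity is determined by the DC/AC ratio.
Given: P_dc = 11.3 kW, DC/AC ratio = 1.28
P_ac = P_dc / ratio = 11.3 / 1.28
P_ac = 8.83 kW

8.83


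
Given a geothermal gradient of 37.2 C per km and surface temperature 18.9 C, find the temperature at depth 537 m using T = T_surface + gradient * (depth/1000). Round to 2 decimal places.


Convert depth to km: 537 / 1000 = 0.537 km
Temperature increase = gradient * depth_km = 37.2 * 0.537 = 19.98 C
Temperature at depth = T_surface + delta_T = 18.9 + 19.98
T = 38.88 C

38.88


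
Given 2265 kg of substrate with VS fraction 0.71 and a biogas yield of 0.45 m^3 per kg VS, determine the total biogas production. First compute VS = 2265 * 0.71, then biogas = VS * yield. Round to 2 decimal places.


Compute volatile solids:
  VS = mass * VS_fraction = 2265 * 0.71 = 1608.15 kg
Calculate biogas volume:
  Biogas = VS * specific_yield = 1608.15 * 0.45
  Biogas = 723.67 m^3

723.67


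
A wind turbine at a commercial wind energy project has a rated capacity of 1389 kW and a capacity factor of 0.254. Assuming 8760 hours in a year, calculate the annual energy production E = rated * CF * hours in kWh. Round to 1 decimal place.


Annual energy = rated_kW * capacity_factor * hours_per_year
Given: P_rated = 1389 kW, CF = 0.254, hours = 8760
E = 1389 * 0.254 * 8760
E = 3090580.6 kWh

3090580.6


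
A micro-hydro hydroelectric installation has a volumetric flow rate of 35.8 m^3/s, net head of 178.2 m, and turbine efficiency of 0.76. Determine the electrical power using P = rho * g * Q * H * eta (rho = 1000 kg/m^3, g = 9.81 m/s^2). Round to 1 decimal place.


Apply the hydropower formula P = rho * g * Q * H * eta
rho * g = 1000 * 9.81 = 9810.0
P = 9810.0 * 35.8 * 178.2 * 0.76
P = 47563447.5 W

47563447.5


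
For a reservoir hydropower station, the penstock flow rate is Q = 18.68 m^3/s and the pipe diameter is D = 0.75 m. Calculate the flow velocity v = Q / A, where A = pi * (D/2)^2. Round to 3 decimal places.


Compute pipe cross-sectional area:
  A = pi * (D/2)^2 = pi * (0.75/2)^2 = 0.4418 m^2
Calculate velocity:
  v = Q / A = 18.68 / 0.4418
  v = 42.283 m/s

42.283


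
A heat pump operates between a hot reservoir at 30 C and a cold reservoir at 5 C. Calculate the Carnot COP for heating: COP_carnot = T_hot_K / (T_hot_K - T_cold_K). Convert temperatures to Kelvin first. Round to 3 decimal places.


Convert to Kelvin:
  T_hot = 30 + 273.15 = 303.15 K
  T_cold = 5 + 273.15 = 278.15 K
Apply Carnot COP formula:
  COP = T_hot_K / (T_hot_K - T_cold_K) = 303.15 / 25.0
  COP = 12.126

12.126


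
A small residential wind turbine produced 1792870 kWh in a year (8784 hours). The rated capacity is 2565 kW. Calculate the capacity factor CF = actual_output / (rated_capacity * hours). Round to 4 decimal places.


Capacity factor = actual output / maximum possible output
Maximum possible = rated * hours = 2565 * 8784 = 22530960 kWh
CF = 1792870 / 22530960
CF = 0.0796

0.0796


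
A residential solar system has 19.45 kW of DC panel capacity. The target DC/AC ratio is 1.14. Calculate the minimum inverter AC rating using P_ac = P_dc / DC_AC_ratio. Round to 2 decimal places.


The inverter AC capacity is determined by the DC/AC ratio.
Given: P_dc = 19.45 kW, DC/AC ratio = 1.14
P_ac = P_dc / ratio = 19.45 / 1.14
P_ac = 17.06 kW

17.06


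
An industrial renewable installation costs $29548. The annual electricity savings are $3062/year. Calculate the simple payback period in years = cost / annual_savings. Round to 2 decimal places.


Simple payback period = initial cost / annual savings
Payback = 29548 / 3062
Payback = 9.65 years

9.65


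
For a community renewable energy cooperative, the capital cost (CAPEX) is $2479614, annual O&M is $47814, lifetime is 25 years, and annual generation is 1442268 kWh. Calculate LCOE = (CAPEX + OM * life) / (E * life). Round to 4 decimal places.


Total cost = CAPEX + OM * lifetime = 2479614 + 47814 * 25 = 2479614 + 1195350 = 3674964
Total generation = annual * lifetime = 1442268 * 25 = 36056700 kWh
LCOE = 3674964 / 36056700
LCOE = 0.1019 $/kWh

0.1019


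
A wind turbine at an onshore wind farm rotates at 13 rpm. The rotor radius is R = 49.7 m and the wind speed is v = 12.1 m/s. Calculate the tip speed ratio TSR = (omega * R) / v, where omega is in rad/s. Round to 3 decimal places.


Convert rotational speed to rad/s:
  omega = 13 * 2 * pi / 60 = 1.3614 rad/s
Compute tip speed:
  v_tip = omega * R = 1.3614 * 49.7 = 67.659 m/s
Tip speed ratio:
  TSR = v_tip / v_wind = 67.659 / 12.1 = 5.592

5.592


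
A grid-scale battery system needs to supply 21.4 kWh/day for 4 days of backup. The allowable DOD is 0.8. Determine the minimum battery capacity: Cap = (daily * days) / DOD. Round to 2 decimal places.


Total energy needed = daily * days = 21.4 * 4 = 85.6 kWh
Account for depth of discharge:
  Cap = total_energy / DOD = 85.6 / 0.8
  Cap = 107.00 kWh

107.00


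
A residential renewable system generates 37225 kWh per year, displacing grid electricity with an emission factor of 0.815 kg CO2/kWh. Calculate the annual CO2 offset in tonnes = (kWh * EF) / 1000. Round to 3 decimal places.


CO2 offset in kg = generation * emission_factor
CO2 offset = 37225 * 0.815 = 30338.38 kg
Convert to tonnes:
  CO2 offset = 30338.38 / 1000 = 30.338 tonnes

30.338


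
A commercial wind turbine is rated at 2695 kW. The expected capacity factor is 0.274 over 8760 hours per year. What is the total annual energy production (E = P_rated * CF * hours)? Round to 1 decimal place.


Annual energy = rated_kW * capacity_factor * hours_per_year
Given: P_rated = 2695 kW, CF = 0.274, hours = 8760
E = 2695 * 0.274 * 8760
E = 6468646.8 kWh

6468646.8


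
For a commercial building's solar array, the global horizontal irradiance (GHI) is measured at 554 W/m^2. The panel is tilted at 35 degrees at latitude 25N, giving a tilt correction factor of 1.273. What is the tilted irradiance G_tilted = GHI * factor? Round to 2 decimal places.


Identify the given values:
  GHI = 554 W/m^2, tilt correction factor = 1.273
Apply the formula G_tilted = GHI * factor:
  G_tilted = 554 * 1.273
  G_tilted = 705.24 W/m^2

705.24


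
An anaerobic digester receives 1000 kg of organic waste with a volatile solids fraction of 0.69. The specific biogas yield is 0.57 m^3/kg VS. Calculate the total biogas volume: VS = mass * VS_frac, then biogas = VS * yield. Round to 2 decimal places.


Compute volatile solids:
  VS = mass * VS_fraction = 1000 * 0.69 = 690.0 kg
Calculate biogas volume:
  Biogas = VS * specific_yield = 690.0 * 0.57
  Biogas = 393.30 m^3

393.30


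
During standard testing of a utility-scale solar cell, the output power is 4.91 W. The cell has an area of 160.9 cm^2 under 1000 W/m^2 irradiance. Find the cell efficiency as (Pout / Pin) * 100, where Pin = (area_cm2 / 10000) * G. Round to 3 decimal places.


First compute the input power:
  Pin = area_cm2 / 10000 * G = 160.9 / 10000 * 1000 = 16.09 W
Then compute efficiency:
  Efficiency = (Pout / Pin) * 100 = (4.91 / 16.09) * 100
  Efficiency = 30.516%

30.516


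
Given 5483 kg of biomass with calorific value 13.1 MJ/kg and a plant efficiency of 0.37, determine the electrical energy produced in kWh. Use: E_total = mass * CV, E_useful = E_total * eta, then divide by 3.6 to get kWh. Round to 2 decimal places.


Total energy = mass * CV = 5483 * 13.1 = 71827.3 MJ
Useful energy = total * eta = 71827.3 * 0.37 = 26576.1 MJ
Convert to kWh: 26576.1 / 3.6
Useful energy = 7382.25 kWh

7382.25


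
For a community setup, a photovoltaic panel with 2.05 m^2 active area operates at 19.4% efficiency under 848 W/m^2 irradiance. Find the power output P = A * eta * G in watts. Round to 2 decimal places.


Use the solar power formula P = A * eta * G.
Given: A = 2.05 m^2, eta = 0.194, G = 848 W/m^2
P = 2.05 * 0.194 * 848
P = 337.25 W

337.25


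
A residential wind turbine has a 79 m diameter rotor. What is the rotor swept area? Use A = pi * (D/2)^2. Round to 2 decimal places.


Compute the rotor radius:
  r = D / 2 = 79 / 2 = 39.5 m
Calculate swept area:
  A = pi * r^2 = pi * 39.5^2
  A = 4901.67 m^2

4901.67


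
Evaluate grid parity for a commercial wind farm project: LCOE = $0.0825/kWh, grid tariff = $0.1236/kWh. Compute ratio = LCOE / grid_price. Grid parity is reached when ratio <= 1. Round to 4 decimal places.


Compare LCOE to grid price:
  LCOE = $0.0825/kWh, Grid price = $0.1236/kWh
  Ratio = LCOE / grid_price = 0.0825 / 0.1236 = 0.6675
  Grid parity achieved (ratio <= 1)? yes

0.6675


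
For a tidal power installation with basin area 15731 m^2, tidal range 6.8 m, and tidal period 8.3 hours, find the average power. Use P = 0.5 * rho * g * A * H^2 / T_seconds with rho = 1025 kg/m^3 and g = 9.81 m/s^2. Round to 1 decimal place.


Convert period to seconds: T = 8.3 * 3600 = 29880.0 s
H^2 = 6.8^2 = 46.24
P = 0.5 * rho * g * A * H^2 / T
P = 0.5 * 1025 * 9.81 * 15731 * 46.24 / 29880.0
P = 122393.0 W

122393.0


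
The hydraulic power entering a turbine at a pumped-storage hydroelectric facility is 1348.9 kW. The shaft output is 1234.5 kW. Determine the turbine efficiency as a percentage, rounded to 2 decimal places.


Turbine efficiency = (output power / input power) * 100
eta = (1234.5 / 1348.9) * 100
eta = 91.52%

91.52


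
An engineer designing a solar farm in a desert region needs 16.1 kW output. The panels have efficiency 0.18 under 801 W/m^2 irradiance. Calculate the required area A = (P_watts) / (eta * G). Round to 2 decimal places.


Convert target power to watts: P = 16.1 * 1000 = 16100.0 W
Compute denominator: eta * G = 0.18 * 801 = 144.18
Required area A = P / (eta * G) = 16100.0 / 144.18
A = 111.67 m^2

111.67


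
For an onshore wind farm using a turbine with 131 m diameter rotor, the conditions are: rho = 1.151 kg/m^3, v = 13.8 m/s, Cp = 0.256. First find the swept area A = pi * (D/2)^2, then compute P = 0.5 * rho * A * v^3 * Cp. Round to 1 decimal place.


Step 1 -- Compute swept area:
  A = pi * (D/2)^2 = pi * (131/2)^2 = 13478.22 m^2
Step 2 -- Apply wind power equation:
  P = 0.5 * rho * A * v^3 * Cp
  v^3 = 13.8^3 = 2628.072
  P = 0.5 * 1.151 * 13478.22 * 2628.072 * 0.256
  P = 5218612.2 W

5218612.2


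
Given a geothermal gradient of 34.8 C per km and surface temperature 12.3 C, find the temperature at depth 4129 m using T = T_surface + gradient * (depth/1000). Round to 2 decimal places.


Convert depth to km: 4129 / 1000 = 4.129 km
Temperature increase = gradient * depth_km = 34.8 * 4.129 = 143.69 C
Temperature at depth = T_surface + delta_T = 12.3 + 143.69
T = 155.99 C

155.99


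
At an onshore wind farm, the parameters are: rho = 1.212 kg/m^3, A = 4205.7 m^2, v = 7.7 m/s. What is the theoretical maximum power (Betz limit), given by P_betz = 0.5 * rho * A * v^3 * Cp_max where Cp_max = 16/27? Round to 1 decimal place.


The Betz coefficient Cp_max = 16/27 = 0.5926
v^3 = 7.7^3 = 456.533
P_betz = 0.5 * rho * A * v^3 * Cp_max
P_betz = 0.5 * 1.212 * 4205.7 * 456.533 * 0.5926
P_betz = 689508.0 W

689508.0


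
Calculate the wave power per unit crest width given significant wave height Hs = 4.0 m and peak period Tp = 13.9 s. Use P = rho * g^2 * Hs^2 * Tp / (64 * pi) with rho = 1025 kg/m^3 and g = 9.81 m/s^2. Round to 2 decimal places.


Apply wave power formula:
  g^2 = 9.81^2 = 96.2361
  Hs^2 = 4.0^2 = 16.0
  Numerator = rho * g^2 * Hs^2 * Tp = 1025 * 96.2361 * 16.0 * 13.9 = 21937981.36
  Denominator = 64 * pi = 201.0619
  P = 21937981.36 / 201.0619 = 109110.57 W/m

109110.57


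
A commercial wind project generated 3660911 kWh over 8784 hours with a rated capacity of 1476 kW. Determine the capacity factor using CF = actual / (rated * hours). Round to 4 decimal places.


Capacity factor = actual output / maximum possible output
Maximum possible = rated * hours = 1476 * 8784 = 12965184 kWh
CF = 3660911 / 12965184
CF = 0.2824

0.2824


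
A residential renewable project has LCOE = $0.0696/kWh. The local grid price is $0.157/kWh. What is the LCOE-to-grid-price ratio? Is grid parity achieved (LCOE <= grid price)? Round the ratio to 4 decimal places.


Compare LCOE to grid price:
  LCOE = $0.0696/kWh, Grid price = $0.157/kWh
  Ratio = LCOE / grid_price = 0.0696 / 0.157 = 0.4433
  Grid parity achieved (ratio <= 1)? yes

0.4433


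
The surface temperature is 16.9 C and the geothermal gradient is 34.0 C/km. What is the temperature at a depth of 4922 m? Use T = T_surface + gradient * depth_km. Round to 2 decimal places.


Convert depth to km: 4922 / 1000 = 4.922 km
Temperature increase = gradient * depth_km = 34.0 * 4.922 = 167.35 C
Temperature at depth = T_surface + delta_T = 16.9 + 167.35
T = 184.25 C

184.25


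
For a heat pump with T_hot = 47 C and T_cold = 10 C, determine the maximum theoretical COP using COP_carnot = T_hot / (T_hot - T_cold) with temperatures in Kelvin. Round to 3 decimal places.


Convert to Kelvin:
  T_hot = 47 + 273.15 = 320.15 K
  T_cold = 10 + 273.15 = 283.15 K
Apply Carnot COP formula:
  COP = T_hot_K / (T_hot_K - T_cold_K) = 320.15 / 37.0
  COP = 8.653

8.653


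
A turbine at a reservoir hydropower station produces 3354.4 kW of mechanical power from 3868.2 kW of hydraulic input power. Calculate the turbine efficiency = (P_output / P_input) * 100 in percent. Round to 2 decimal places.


Turbine efficiency = (output power / input power) * 100
eta = (3354.4 / 3868.2) * 100
eta = 86.72%

86.72


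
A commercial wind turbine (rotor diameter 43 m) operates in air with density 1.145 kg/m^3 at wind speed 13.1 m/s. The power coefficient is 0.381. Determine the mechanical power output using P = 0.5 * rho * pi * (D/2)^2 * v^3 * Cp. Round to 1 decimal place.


Step 1 -- Compute swept area:
  A = pi * (D/2)^2 = pi * (43/2)^2 = 1452.2 m^2
Step 2 -- Apply wind power equation:
  P = 0.5 * rho * A * v^3 * Cp
  v^3 = 13.1^3 = 2248.091
  P = 0.5 * 1.145 * 1452.2 * 2248.091 * 0.381
  P = 712100.3 W

712100.3


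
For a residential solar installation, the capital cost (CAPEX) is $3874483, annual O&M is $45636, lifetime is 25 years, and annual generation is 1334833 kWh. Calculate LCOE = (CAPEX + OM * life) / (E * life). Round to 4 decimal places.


Total cost = CAPEX + OM * lifetime = 3874483 + 45636 * 25 = 3874483 + 1140900 = 5015383
Total generation = annual * lifetime = 1334833 * 25 = 33370825 kWh
LCOE = 5015383 / 33370825
LCOE = 0.1503 $/kWh

0.1503


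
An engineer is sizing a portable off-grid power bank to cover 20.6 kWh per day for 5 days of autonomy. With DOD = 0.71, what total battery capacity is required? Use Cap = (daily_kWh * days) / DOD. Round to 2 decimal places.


Total energy needed = daily * days = 20.6 * 5 = 103.0 kWh
Account for depth of discharge:
  Cap = total_energy / DOD = 103.0 / 0.71
  Cap = 145.07 kWh

145.07


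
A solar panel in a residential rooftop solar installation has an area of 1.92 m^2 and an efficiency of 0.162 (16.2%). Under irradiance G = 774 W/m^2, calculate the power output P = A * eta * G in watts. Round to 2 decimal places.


Use the solar power formula P = A * eta * G.
Given: A = 1.92 m^2, eta = 0.162, G = 774 W/m^2
P = 1.92 * 0.162 * 774
P = 240.74 W

240.74


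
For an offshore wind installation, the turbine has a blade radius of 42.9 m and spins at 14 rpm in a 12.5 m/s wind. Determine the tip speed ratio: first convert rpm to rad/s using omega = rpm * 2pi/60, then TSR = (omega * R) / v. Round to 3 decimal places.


Convert rotational speed to rad/s:
  omega = 14 * 2 * pi / 60 = 1.4661 rad/s
Compute tip speed:
  v_tip = omega * R = 1.4661 * 42.9 = 62.895 m/s
Tip speed ratio:
  TSR = v_tip / v_wind = 62.895 / 12.5 = 5.032

5.032


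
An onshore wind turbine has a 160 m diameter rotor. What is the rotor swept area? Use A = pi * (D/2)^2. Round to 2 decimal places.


Compute the rotor radius:
  r = D / 2 = 160 / 2 = 80.0 m
Calculate swept area:
  A = pi * r^2 = pi * 80.0^2
  A = 20106.19 m^2

20106.19


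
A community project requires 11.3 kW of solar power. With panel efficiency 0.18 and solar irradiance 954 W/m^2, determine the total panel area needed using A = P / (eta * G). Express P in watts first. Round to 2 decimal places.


Convert target power to watts: P = 11.3 * 1000 = 11300.0 W
Compute denominator: eta * G = 0.18 * 954 = 171.72
Required area A = P / (eta * G) = 11300.0 / 171.72
A = 65.80 m^2

65.80


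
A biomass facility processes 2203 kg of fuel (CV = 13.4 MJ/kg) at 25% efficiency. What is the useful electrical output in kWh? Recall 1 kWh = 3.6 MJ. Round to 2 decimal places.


Total energy = mass * CV = 2203 * 13.4 = 29520.2 MJ
Useful energy = total * eta = 29520.2 * 0.25 = 7380.05 MJ
Convert to kWh: 7380.05 / 3.6
Useful energy = 2050.01 kWh

2050.01


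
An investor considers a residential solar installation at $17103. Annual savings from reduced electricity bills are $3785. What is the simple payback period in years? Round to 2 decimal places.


Simple payback period = initial cost / annual savings
Payback = 17103 / 3785
Payback = 4.52 years

4.52


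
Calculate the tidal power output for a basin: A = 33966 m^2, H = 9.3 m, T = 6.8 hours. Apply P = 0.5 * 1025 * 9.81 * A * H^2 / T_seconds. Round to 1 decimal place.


Convert period to seconds: T = 6.8 * 3600 = 24480.0 s
H^2 = 9.3^2 = 86.49
P = 0.5 * rho * g * A * H^2 / T
P = 0.5 * 1025 * 9.81 * 33966 * 86.49 / 24480.0
P = 603339.5 W

603339.5


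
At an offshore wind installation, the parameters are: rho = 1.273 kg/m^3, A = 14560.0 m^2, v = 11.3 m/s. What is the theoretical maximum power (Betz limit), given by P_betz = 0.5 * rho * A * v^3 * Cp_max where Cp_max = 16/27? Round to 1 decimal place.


The Betz coefficient Cp_max = 16/27 = 0.5926
v^3 = 11.3^3 = 1442.897
P_betz = 0.5 * rho * A * v^3 * Cp_max
P_betz = 0.5 * 1.273 * 14560.0 * 1442.897 * 0.5926
P_betz = 7924125.3 W

7924125.3


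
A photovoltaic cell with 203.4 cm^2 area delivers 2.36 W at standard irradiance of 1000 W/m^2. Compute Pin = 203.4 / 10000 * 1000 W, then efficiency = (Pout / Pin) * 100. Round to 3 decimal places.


First compute the input power:
  Pin = area_cm2 / 10000 * G = 203.4 / 10000 * 1000 = 20.34 W
Then compute efficiency:
  Efficiency = (Pout / Pin) * 100 = (2.36 / 20.34) * 100
  Efficiency = 11.603%

11.603


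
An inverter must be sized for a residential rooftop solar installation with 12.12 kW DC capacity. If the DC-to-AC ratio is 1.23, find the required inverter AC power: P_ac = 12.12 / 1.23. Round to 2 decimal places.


The inverter AC capacity is determined by the DC/AC ratio.
Given: P_dc = 12.12 kW, DC/AC ratio = 1.23
P_ac = P_dc / ratio = 12.12 / 1.23
P_ac = 9.85 kW

9.85


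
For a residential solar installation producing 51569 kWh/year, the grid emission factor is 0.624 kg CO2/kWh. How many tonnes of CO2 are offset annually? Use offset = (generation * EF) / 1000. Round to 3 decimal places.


CO2 offset in kg = generation * emission_factor
CO2 offset = 51569 * 0.624 = 32179.06 kg
Convert to tonnes:
  CO2 offset = 32179.06 / 1000 = 32.179 tonnes

32.179


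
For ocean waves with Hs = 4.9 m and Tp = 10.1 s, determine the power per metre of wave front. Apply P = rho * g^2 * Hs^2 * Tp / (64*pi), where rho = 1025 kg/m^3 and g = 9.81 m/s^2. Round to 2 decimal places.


Apply wave power formula:
  g^2 = 9.81^2 = 96.2361
  Hs^2 = 4.9^2 = 24.01
  Numerator = rho * g^2 * Hs^2 * Tp = 1025 * 96.2361 * 24.01 * 10.1 = 23920784.25
  Denominator = 64 * pi = 201.0619
  P = 23920784.25 / 201.0619 = 118972.22 W/m

118972.22


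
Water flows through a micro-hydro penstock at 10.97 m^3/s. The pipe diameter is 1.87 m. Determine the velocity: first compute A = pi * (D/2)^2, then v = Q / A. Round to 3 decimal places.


Compute pipe cross-sectional area:
  A = pi * (D/2)^2 = pi * (1.87/2)^2 = 2.7465 m^2
Calculate velocity:
  v = Q / A = 10.97 / 2.7465
  v = 3.994 m/s

3.994


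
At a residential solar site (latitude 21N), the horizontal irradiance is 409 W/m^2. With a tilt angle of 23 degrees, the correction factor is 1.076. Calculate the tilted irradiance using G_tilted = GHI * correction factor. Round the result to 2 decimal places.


Identify the given values:
  GHI = 409 W/m^2, tilt correction factor = 1.076
Apply the formula G_tilted = GHI * factor:
  G_tilted = 409 * 1.076
  G_tilted = 440.08 W/m^2

440.08


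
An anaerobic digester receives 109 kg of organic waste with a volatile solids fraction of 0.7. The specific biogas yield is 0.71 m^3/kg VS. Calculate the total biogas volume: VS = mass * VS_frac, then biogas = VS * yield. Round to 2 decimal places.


Compute volatile solids:
  VS = mass * VS_fraction = 109 * 0.7 = 76.3 kg
Calculate biogas volume:
  Biogas = VS * specific_yield = 76.3 * 0.71
  Biogas = 54.17 m^3

54.17


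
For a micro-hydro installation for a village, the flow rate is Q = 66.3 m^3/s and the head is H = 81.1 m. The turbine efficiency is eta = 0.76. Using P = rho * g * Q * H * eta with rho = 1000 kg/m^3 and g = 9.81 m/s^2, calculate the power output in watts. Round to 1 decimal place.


Apply the hydropower formula P = rho * g * Q * H * eta
rho * g = 1000 * 9.81 = 9810.0
P = 9810.0 * 66.3 * 81.1 * 0.76
P = 40088239.3 W

40088239.3


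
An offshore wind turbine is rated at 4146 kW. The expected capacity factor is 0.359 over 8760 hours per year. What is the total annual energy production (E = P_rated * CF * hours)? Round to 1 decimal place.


Annual energy = rated_kW * capacity_factor * hours_per_year
Given: P_rated = 4146 kW, CF = 0.359, hours = 8760
E = 4146 * 0.359 * 8760
E = 13038506.6 kWh

13038506.6


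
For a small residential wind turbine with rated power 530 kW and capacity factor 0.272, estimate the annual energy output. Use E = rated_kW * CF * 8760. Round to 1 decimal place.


Annual energy = rated_kW * capacity_factor * hours_per_year
Given: P_rated = 530 kW, CF = 0.272, hours = 8760
E = 530 * 0.272 * 8760
E = 1262841.6 kWh

1262841.6


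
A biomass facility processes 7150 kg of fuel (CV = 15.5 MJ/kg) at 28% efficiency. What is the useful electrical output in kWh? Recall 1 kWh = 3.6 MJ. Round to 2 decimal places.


Total energy = mass * CV = 7150 * 15.5 = 110825.0 MJ
Useful energy = total * eta = 110825.0 * 0.28 = 31031.0 MJ
Convert to kWh: 31031.0 / 3.6
Useful energy = 8619.72 kWh

8619.72


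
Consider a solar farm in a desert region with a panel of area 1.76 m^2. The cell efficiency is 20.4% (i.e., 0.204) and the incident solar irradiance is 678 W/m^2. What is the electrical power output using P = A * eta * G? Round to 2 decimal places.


Use the solar power formula P = A * eta * G.
Given: A = 1.76 m^2, eta = 0.204, G = 678 W/m^2
P = 1.76 * 0.204 * 678
P = 243.43 W

243.43


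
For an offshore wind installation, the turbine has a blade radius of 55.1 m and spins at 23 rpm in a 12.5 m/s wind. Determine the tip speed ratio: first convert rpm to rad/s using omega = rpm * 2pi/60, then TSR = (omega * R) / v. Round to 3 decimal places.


Convert rotational speed to rad/s:
  omega = 23 * 2 * pi / 60 = 2.4086 rad/s
Compute tip speed:
  v_tip = omega * R = 2.4086 * 55.1 = 132.711 m/s
Tip speed ratio:
  TSR = v_tip / v_wind = 132.711 / 12.5 = 10.617

10.617


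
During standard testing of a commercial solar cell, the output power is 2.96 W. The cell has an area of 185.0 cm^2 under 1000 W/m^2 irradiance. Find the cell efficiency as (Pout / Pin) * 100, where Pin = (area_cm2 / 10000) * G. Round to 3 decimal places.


First compute the input power:
  Pin = area_cm2 / 10000 * G = 185.0 / 10000 * 1000 = 18.5 W
Then compute efficiency:
  Efficiency = (Pout / Pin) * 100 = (2.96 / 18.5) * 100
  Efficiency = 16.000%

16.000


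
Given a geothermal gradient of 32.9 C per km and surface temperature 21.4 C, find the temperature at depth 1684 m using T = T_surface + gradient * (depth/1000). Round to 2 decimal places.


Convert depth to km: 1684 / 1000 = 1.684 km
Temperature increase = gradient * depth_km = 32.9 * 1.684 = 55.4 C
Temperature at depth = T_surface + delta_T = 21.4 + 55.4
T = 76.80 C

76.80


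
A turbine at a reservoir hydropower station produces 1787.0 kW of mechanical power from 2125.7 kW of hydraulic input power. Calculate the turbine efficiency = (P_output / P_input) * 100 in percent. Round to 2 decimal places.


Turbine efficiency = (output power / input power) * 100
eta = (1787.0 / 2125.7) * 100
eta = 84.07%

84.07


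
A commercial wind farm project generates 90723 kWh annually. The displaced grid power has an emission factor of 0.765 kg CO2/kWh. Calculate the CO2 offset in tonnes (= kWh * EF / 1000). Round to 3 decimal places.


CO2 offset in kg = generation * emission_factor
CO2 offset = 90723 * 0.765 = 69403.1 kg
Convert to tonnes:
  CO2 offset = 69403.1 / 1000 = 69.403 tonnes

69.403


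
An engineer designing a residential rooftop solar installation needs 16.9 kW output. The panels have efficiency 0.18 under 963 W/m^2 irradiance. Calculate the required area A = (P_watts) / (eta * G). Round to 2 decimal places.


Convert target power to watts: P = 16.9 * 1000 = 16900.0 W
Compute denominator: eta * G = 0.18 * 963 = 173.34
Required area A = P / (eta * G) = 16900.0 / 173.34
A = 97.50 m^2

97.50


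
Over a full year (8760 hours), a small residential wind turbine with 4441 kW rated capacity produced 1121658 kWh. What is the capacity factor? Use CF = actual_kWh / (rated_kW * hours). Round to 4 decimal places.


Capacity factor = actual output / maximum possible output
Maximum possible = rated * hours = 4441 * 8760 = 38903160 kWh
CF = 1121658 / 38903160
CF = 0.0288

0.0288


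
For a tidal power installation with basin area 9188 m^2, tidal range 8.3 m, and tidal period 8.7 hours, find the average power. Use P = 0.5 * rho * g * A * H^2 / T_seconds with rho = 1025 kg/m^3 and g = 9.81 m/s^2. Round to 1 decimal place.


Convert period to seconds: T = 8.7 * 3600 = 31320.0 s
H^2 = 8.3^2 = 68.89
P = 0.5 * rho * g * A * H^2 / T
P = 0.5 * 1025 * 9.81 * 9188 * 68.89 / 31320.0
P = 101605.8 W

101605.8


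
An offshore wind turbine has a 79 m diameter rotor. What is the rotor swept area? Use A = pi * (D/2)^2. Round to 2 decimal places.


Compute the rotor radius:
  r = D / 2 = 79 / 2 = 39.5 m
Calculate swept area:
  A = pi * r^2 = pi * 39.5^2
  A = 4901.67 m^2

4901.67


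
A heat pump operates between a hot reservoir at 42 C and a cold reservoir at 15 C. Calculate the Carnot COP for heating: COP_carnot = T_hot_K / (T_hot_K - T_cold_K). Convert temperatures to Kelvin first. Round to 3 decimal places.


Convert to Kelvin:
  T_hot = 42 + 273.15 = 315.15 K
  T_cold = 15 + 273.15 = 288.15 K
Apply Carnot COP formula:
  COP = T_hot_K / (T_hot_K - T_cold_K) = 315.15 / 27.0
  COP = 11.672

11.672


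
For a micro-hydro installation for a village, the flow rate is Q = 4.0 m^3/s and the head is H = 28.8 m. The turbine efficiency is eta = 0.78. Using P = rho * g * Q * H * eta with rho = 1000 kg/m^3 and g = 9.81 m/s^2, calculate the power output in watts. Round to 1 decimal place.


Apply the hydropower formula P = rho * g * Q * H * eta
rho * g = 1000 * 9.81 = 9810.0
P = 9810.0 * 4.0 * 28.8 * 0.78
P = 881487.4 W

881487.4


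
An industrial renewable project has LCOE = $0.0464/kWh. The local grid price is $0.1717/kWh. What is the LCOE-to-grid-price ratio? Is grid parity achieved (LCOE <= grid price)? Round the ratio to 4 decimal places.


Compare LCOE to grid price:
  LCOE = $0.0464/kWh, Grid price = $0.1717/kWh
  Ratio = LCOE / grid_price = 0.0464 / 0.1717 = 0.2702
  Grid parity achieved (ratio <= 1)? yes

0.2702


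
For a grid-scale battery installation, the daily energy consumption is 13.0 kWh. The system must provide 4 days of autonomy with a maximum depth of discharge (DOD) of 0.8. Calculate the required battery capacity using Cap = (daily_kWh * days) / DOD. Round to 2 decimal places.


Total energy needed = daily * days = 13.0 * 4 = 52.0 kWh
Account for depth of discharge:
  Cap = total_energy / DOD = 52.0 / 0.8
  Cap = 65.00 kWh

65.00


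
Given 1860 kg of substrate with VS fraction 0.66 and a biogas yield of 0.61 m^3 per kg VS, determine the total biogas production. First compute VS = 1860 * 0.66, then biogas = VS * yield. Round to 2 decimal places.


Compute volatile solids:
  VS = mass * VS_fraction = 1860 * 0.66 = 1227.6 kg
Calculate biogas volume:
  Biogas = VS * specific_yield = 1227.6 * 0.61
  Biogas = 748.84 m^3

748.84


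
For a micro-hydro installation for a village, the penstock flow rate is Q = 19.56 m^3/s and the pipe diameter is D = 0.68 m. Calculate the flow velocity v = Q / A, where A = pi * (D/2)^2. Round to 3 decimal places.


Compute pipe cross-sectional area:
  A = pi * (D/2)^2 = pi * (0.68/2)^2 = 0.3632 m^2
Calculate velocity:
  v = Q / A = 19.56 / 0.3632
  v = 53.859 m/s

53.859


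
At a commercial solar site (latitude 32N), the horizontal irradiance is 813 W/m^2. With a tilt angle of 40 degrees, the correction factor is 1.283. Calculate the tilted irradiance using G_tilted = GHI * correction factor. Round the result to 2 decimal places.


Identify the given values:
  GHI = 813 W/m^2, tilt correction factor = 1.283
Apply the formula G_tilted = GHI * factor:
  G_tilted = 813 * 1.283
  G_tilted = 1043.08 W/m^2

1043.08


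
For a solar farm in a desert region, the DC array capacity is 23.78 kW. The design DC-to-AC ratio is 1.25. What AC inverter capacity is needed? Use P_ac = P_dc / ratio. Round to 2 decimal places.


The inverter AC capacity is determined by the DC/AC ratio.
Given: P_dc = 23.78 kW, DC/AC ratio = 1.25
P_ac = P_dc / ratio = 23.78 / 1.25
P_ac = 19.02 kW

19.02


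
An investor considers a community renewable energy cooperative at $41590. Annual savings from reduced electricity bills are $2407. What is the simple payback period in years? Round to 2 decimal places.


Simple payback period = initial cost / annual savings
Payback = 41590 / 2407
Payback = 17.28 years

17.28


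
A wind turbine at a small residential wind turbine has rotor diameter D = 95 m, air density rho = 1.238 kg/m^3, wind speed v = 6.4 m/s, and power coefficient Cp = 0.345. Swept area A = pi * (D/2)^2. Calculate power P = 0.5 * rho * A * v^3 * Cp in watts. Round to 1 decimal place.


Step 1 -- Compute swept area:
  A = pi * (D/2)^2 = pi * (95/2)^2 = 7088.22 m^2
Step 2 -- Apply wind power equation:
  P = 0.5 * rho * A * v^3 * Cp
  v^3 = 6.4^3 = 262.144
  P = 0.5 * 1.238 * 7088.22 * 262.144 * 0.345
  P = 396813.8 W

396813.8


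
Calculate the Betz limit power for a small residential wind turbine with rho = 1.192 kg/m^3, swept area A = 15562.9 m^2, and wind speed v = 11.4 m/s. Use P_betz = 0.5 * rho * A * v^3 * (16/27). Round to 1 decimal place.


The Betz coefficient Cp_max = 16/27 = 0.5926
v^3 = 11.4^3 = 1481.544
P_betz = 0.5 * rho * A * v^3 * Cp_max
P_betz = 0.5 * 1.192 * 15562.9 * 1481.544 * 0.5926
P_betz = 8143433.6 W

8143433.6


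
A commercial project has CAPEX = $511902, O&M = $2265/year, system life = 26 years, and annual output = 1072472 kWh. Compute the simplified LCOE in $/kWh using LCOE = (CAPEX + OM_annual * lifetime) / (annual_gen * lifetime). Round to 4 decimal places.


Total cost = CAPEX + OM * lifetime = 511902 + 2265 * 26 = 511902 + 58890 = 570792
Total generation = annual * lifetime = 1072472 * 26 = 27884272 kWh
LCOE = 570792 / 27884272
LCOE = 0.0205 $/kWh

0.0205


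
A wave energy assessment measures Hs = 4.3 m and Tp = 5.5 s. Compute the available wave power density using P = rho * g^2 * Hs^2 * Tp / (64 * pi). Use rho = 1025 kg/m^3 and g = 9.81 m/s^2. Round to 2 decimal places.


Apply wave power formula:
  g^2 = 9.81^2 = 96.2361
  Hs^2 = 4.3^2 = 18.49
  Numerator = rho * g^2 * Hs^2 * Tp = 1025 * 96.2361 * 18.49 * 5.5 = 10031398.44
  Denominator = 64 * pi = 201.0619
  P = 10031398.44 / 201.0619 = 49892.08 W/m

49892.08


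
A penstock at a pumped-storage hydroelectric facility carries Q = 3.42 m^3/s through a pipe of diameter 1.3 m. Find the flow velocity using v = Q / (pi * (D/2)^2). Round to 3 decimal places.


Compute pipe cross-sectional area:
  A = pi * (D/2)^2 = pi * (1.3/2)^2 = 1.3273 m^2
Calculate velocity:
  v = Q / A = 3.42 / 1.3273
  v = 2.577 m/s

2.577


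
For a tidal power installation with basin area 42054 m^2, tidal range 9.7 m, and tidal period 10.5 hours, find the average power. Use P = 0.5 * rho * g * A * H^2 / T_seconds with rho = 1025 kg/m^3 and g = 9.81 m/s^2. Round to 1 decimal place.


Convert period to seconds: T = 10.5 * 3600 = 37800.0 s
H^2 = 9.7^2 = 94.09
P = 0.5 * rho * g * A * H^2 / T
P = 0.5 * 1025 * 9.81 * 42054 * 94.09 / 37800.0
P = 526286.0 W

526286.0


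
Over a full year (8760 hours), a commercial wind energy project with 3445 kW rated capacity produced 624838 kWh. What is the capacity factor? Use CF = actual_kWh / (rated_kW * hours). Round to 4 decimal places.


Capacity factor = actual output / maximum possible output
Maximum possible = rated * hours = 3445 * 8760 = 30178200 kWh
CF = 624838 / 30178200
CF = 0.0207

0.0207


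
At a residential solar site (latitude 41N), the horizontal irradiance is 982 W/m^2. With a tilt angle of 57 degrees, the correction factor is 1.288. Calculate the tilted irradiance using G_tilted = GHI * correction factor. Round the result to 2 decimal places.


Identify the given values:
  GHI = 982 W/m^2, tilt correction factor = 1.288
Apply the formula G_tilted = GHI * factor:
  G_tilted = 982 * 1.288
  G_tilted = 1264.82 W/m^2

1264.82


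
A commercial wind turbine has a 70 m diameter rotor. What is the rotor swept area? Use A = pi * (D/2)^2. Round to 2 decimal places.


Compute the rotor radius:
  r = D / 2 = 70 / 2 = 35.0 m
Calculate swept area:
  A = pi * r^2 = pi * 35.0^2
  A = 3848.45 m^2

3848.45


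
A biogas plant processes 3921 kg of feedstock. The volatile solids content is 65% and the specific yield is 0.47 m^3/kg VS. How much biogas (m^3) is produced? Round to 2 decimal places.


Compute volatile solids:
  VS = mass * VS_fraction = 3921 * 0.65 = 2548.65 kg
Calculate biogas volume:
  Biogas = VS * specific_yield = 2548.65 * 0.47
  Biogas = 1197.87 m^3

1197.87


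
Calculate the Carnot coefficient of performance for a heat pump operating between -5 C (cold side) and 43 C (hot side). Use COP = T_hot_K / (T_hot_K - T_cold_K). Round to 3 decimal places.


Convert to Kelvin:
  T_hot = 43 + 273.15 = 316.15 K
  T_cold = -5 + 273.15 = 268.15 K
Apply Carnot COP formula:
  COP = T_hot_K / (T_hot_K - T_cold_K) = 316.15 / 48.0
  COP = 6.586

6.586


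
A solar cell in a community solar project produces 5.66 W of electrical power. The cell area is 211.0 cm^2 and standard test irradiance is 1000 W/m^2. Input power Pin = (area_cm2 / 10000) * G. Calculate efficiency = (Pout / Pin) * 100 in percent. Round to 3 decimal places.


First compute the input power:
  Pin = area_cm2 / 10000 * G = 211.0 / 10000 * 1000 = 21.1 W
Then compute efficiency:
  Efficiency = (Pout / Pin) * 100 = (5.66 / 21.1) * 100
  Efficiency = 26.825%

26.825


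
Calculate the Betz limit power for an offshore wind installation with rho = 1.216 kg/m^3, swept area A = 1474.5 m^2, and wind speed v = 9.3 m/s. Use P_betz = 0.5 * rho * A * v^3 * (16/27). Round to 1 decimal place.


The Betz coefficient Cp_max = 16/27 = 0.5926
v^3 = 9.3^3 = 804.357
P_betz = 0.5 * rho * A * v^3 * Cp_max
P_betz = 0.5 * 1.216 * 1474.5 * 804.357 * 0.5926
P_betz = 427320.2 W

427320.2


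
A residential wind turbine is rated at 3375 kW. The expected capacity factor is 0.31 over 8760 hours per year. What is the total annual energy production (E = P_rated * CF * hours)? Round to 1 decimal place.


Annual energy = rated_kW * capacity_factor * hours_per_year
Given: P_rated = 3375 kW, CF = 0.31, hours = 8760
E = 3375 * 0.31 * 8760
E = 9165150.0 kWh

9165150.0


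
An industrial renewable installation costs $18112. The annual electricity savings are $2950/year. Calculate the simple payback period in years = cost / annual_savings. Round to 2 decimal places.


Simple payback period = initial cost / annual savings
Payback = 18112 / 2950
Payback = 6.14 years

6.14


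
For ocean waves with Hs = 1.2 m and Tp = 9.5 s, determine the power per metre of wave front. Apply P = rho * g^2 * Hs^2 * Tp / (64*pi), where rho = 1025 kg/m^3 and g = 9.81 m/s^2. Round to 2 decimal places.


Apply wave power formula:
  g^2 = 9.81^2 = 96.2361
  Hs^2 = 1.2^2 = 1.44
  Numerator = rho * g^2 * Hs^2 * Tp = 1025 * 96.2361 * 1.44 * 9.5 = 1349422.59
  Denominator = 64 * pi = 201.0619
  P = 1349422.59 / 201.0619 = 6711.48 W/m

6711.48


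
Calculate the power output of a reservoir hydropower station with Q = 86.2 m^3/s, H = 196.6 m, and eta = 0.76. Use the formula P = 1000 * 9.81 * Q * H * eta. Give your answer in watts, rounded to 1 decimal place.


Apply the hydropower formula P = rho * g * Q * H * eta
rho * g = 1000 * 9.81 = 9810.0
P = 9810.0 * 86.2 * 196.6 * 0.76
P = 126349456.8 W

126349456.8


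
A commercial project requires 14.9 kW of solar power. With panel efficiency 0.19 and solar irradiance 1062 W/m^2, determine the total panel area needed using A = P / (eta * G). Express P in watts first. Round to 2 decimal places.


Convert target power to watts: P = 14.9 * 1000 = 14900.0 W
Compute denominator: eta * G = 0.19 * 1062 = 201.78
Required area A = P / (eta * G) = 14900.0 / 201.78
A = 73.84 m^2

73.84


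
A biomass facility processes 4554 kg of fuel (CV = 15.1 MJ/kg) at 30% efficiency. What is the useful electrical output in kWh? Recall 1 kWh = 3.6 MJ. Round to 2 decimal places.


Total energy = mass * CV = 4554 * 15.1 = 68765.4 MJ
Useful energy = total * eta = 68765.4 * 0.3 = 20629.62 MJ
Convert to kWh: 20629.62 / 3.6
Useful energy = 5730.45 kWh

5730.45


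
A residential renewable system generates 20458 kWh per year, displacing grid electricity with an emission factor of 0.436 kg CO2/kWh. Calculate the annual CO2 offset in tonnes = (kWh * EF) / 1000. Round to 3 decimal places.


CO2 offset in kg = generation * emission_factor
CO2 offset = 20458 * 0.436 = 8919.69 kg
Convert to tonnes:
  CO2 offset = 8919.69 / 1000 = 8.920 tonnes

8.920


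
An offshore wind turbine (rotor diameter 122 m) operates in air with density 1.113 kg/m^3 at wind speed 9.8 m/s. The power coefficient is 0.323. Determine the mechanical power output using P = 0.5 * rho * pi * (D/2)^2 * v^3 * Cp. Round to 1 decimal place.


Step 1 -- Compute swept area:
  A = pi * (D/2)^2 = pi * (122/2)^2 = 11689.87 m^2
Step 2 -- Apply wind power equation:
  P = 0.5 * rho * A * v^3 * Cp
  v^3 = 9.8^3 = 941.192
  P = 0.5 * 1.113 * 11689.87 * 941.192 * 0.323
  P = 1977677.4 W

1977677.4


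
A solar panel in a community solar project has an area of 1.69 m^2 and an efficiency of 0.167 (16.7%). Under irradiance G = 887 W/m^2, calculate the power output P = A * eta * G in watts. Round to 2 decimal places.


Use the solar power formula P = A * eta * G.
Given: A = 1.69 m^2, eta = 0.167, G = 887 W/m^2
P = 1.69 * 0.167 * 887
P = 250.34 W

250.34
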